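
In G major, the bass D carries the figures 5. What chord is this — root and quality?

The figures 5 indicate a triad in root position.
In root position the bass is the root, so the root is D.
The chord tones are D, F#, A, giving D major.

D major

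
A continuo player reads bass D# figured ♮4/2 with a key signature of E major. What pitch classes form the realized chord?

D#, E, G, B

The written figures ♮4/2 are shorthand for 6/4/2: the 6 is implied.
A second above D# in this key is E.
A fourth above D# in this key is G#, made natural (G) by the ♮ figure.
A sixth above D# in this key is B.
Together with the bass D#, this spells E minor-major seventh in third inversion.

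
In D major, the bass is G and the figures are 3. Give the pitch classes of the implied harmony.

G, B, D

The written figures 3 are shorthand for 5/3: the 5 is implied.
A third above G in this key is B.
A fifth above G in this key is D.
Together with the bass G, this spells G major in root position.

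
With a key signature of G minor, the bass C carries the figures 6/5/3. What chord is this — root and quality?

A half-diminished seventh

The figures 6/5/3 indicate a seventh chord in first inversion.
In first inversion the root lies a sixth above the bass: a sixth above C in G minor is A.
The chord tones are C, Eb, G, A, giving A half-diminished seventh.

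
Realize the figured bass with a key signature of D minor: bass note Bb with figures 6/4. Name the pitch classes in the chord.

A fourth above Bb in this key is E.
A sixth above Bb in this key is G.
Together with the bass Bb, this spells E diminished in second inversion.

Bb, E, G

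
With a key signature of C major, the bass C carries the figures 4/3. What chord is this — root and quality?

The figures 4/3 indicate a seventh chord in second inversion.
In second inversion the root lies a fourth above the bass: a fourth above C in C major is F.
The chord tones are C, E, F, A, giving F major seventh.

F major seventh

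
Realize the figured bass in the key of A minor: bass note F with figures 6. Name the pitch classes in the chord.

The written figures 6 are shorthand for 6/3: the 3 is implied.
A third above F in this key is A.
A sixth above F in this key is D.
Together with the bass F, this spells D minor in first inversion.

F, A, D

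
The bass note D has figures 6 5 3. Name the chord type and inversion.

Intervals of 6/5/3 above the bass form a seventh chord; the bass is the third, so this is first inversion.

seventh chord, first inversion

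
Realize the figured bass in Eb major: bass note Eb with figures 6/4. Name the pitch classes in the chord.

Eb, Ab, C

A fourth above Eb in this key is Ab.
A sixth above Eb in this key is C.
Together with the bass Eb, this spells Ab major in second inversion.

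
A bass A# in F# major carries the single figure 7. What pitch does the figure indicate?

Counting 6 letter steps above A# lands on G; in F# major, that letter is G#.

G#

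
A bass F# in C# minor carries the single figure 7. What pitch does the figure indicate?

Counting 6 letter steps above F# lands on E; in C# minor, that letter is E.

E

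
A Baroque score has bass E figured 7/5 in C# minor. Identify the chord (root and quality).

The figures 7/5 indicate a seventh chord in root position.
In root position the bass is the root, so the root is E.
The chord tones are E, G#, B, D#, giving E major seventh.

E major seventh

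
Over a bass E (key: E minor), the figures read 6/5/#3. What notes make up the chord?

A third above E in this key is G, raised to G# by the sharp.
A fifth above E in this key is B.
A sixth above E in this key is C.
Together with the bass E, this spells C augmented major seventh in first inversion.

E, G#, B, C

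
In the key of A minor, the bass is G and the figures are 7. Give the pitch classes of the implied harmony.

G, B, D, F

The written figures 7 are shorthand for 7/5/3: the 5/3 are implied.
A third above G in this key is B.
A fifth above G in this key is D.
A seventh above G in this key is F.
Together with the bass G, this spells G dominant seventh in root position.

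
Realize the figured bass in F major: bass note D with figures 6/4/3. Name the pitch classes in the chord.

A third above D in this key is F.
A fourth above D in this key is G.
A sixth above D in this key is Bb.
Together with the bass D, this spells G minor seventh in second inversion.

D, F, G, Bb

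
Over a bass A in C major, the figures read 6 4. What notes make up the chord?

A fourth above A in this key is D.
A sixth above A in this key is F.
Together with the bass A, this spells D minor in second inversion.

A, D, F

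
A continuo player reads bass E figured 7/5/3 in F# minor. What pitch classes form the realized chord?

E, G#, B, D

A third above E in this key is G#.
A fifth above E in this key is B.
A seventh above E in this key is D.
Together with the bass E, this spells E dominant seventh in root position.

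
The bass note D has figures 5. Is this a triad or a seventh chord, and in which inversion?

triad, root position

5 is shorthand for 5/3.
Intervals of 5/3 above the bass form a triad; the bass is the root, so this is root position.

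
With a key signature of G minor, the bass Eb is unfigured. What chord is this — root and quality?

Eb major

An unfigured bass indicates a triad in root position.
In root position the bass is the root, so the root is Eb.
The chord tones are Eb, G, Bb, giving Eb major.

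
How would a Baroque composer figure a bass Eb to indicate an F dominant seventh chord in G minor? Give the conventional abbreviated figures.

Eb is the seventh of F dominant seventh, so the chord is in third inversion.
A seventh chord in third inversion is figured 6/4/2, conventionally abbreviated 4/2.

4/2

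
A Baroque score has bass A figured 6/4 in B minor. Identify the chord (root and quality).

The figures 6/4 indicate a triad in second inversion.
In second inversion the root lies a fourth above the bass: a fourth above A in B minor is D.
The chord tones are A, D, F#, giving D major.

D major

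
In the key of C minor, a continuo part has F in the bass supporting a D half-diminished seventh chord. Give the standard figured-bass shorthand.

6/5

F is the third of D half-diminished seventh, so the chord is in first inversion.
A seventh chord in first inversion is figured 6/5/3, conventionally abbreviated 6/5.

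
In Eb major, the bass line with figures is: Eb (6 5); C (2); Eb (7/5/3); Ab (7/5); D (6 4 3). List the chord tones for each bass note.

Eb, G, Bb, C | C, D, F, Ab | Eb, G, Bb, D | Ab, C, Eb, G | D, F, G, Bb

Eb (6/5/3): Eb, G, Bb, C.
C (6/4/2): C, D, F, Ab.
Eb (7/5/3): Eb, G, Bb, D.
Ab (7/5/3): Ab, C, Eb, G.
D (6/4/3): D, F, G, Bb.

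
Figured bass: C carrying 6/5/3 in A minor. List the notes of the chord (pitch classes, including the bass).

C, E, G, A

A third above C in this key is E.
A fifth above C in this key is G.
A sixth above C in this key is A.
Together with the bass C, this spells A minor seventh in first inversion.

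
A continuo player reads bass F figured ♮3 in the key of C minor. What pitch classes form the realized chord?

F, A, C

The written figures ♮3 are shorthand for 5/3: the 5 is implied.
A third above F in this key is Ab, made natural (A) by the ♮ figure.
A fifth above F in this key is C.
Together with the bass F, this spells F major in root position.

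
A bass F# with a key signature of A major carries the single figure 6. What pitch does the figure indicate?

Counting 5 letter steps above F# lands on D; in A major, that letter is D.

D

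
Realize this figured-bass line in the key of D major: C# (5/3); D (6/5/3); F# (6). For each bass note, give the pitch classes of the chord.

C#, E, G | D, F#, A, B | F#, A, D

C# (5/3): C#, E, G.
D (6/5/3): D, F#, A, B.
F# (6/3): F#, A, D.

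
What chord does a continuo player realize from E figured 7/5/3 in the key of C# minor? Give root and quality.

E major seventh

The figures 7/5/3 indicate a seventh chord in root position.
In root position the bass is the root, so the root is E.
The chord tones are E, G#, B, D#, giving E major seventh.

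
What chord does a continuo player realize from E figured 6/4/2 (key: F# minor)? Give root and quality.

The figures 6/4/2 indicate a seventh chord in third inversion.
In third inversion the root lies a second above the bass: a second above E in F# minor is F#.
The chord tones are E, F#, A, C#, giving F# minor seventh.

F# minor seventh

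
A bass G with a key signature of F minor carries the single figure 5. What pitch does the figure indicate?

Db

Counting 4 letter steps above G lands on D; in F minor, that letter is Db.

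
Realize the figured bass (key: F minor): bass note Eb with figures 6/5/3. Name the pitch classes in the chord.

A third above Eb in this key is G.
A fifth above Eb in this key is Bb.
A sixth above Eb in this key is C.
Together with the bass Eb, this spells C minor seventh in first inversion.

Eb, G, Bb, C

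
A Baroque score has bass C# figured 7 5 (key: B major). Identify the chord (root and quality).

The figures 7 5 indicate a seventh chord in root position.
In root position the bass is the root, so the root is C#.
The chord tones are C#, E, G#, B, giving C# minor seventh.

C# minor seventh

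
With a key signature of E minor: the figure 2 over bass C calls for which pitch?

D

Counting 1 letter step above C lands on D; in E minor, that letter is D.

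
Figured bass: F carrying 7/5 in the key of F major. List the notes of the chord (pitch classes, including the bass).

F, A, C, E

The written figures 7/5 are shorthand for 7/5/3: the 3 is implied.
A third above F in this key is A.
A fifth above F in this key is C.
A seventh above F in this key is E.
Together with the bass F, this spells F major seventh in root position.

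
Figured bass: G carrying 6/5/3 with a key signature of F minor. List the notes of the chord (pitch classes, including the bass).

G, Bb, Db, Eb

A third above G in this key is Bb.
A fifth above G in this key is Db.
A sixth above G in this key is Eb.
Together with the bass G, this spells Eb dominant seventh in first inversion.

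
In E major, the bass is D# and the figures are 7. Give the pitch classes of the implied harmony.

D#, F#, A, C#

The written figures 7 are shorthand for 7/5/3: the 5/3 are implied.
A third above D# in this key is F#.
A fifth above D# in this key is A.
A seventh above D# in this key is C#.
Together with the bass D#, this spells D# half-diminished seventh in root position.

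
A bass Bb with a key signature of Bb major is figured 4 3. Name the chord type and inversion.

seventh chord, second inversion

4 3 is shorthand for 6/4/3.
Intervals of 6/4/3 above the bass form a seventh chord; the bass is the fifth, so this is second inversion.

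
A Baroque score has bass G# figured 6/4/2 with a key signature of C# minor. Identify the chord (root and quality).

The figures 6/4/2 indicate a seventh chord in third inversion.
In third inversion the root lies a second above the bass: a second above G# in C# minor is A.
The chord tones are G#, A, C#, E, giving A major seventh.

A major seventh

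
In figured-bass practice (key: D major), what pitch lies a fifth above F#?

C#

Counting 4 letter steps above F# lands on C; in D major, that letter is C#.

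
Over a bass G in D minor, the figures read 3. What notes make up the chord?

G, Bb, D

The written figures 3 are shorthand for 5/3: the 5 is implied.
A third above G in this key is Bb.
A fifth above G in this key is D.
Together with the bass G, this spells G minor in root position.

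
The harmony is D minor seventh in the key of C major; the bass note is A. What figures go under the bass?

4/3

A is the fifth of D minor seventh, so the chord is in second inversion.
A seventh chord in second inversion is figured 6/4/3, conventionally abbreviated 4/3.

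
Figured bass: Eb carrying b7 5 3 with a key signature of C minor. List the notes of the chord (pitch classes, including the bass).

A third above Eb in this key is G.
A fifth above Eb in this key is Bb.
A seventh above Eb in this key is D, lowered to Db by the flat.
Together with the bass Eb, this spells Eb dominant seventh in root position.

Eb, G, Bb, Db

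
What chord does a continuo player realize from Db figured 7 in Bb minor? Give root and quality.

Db major seventh

The figures 7 indicate a seventh chord in root position.
In root position the bass is the root, so the root is Db.
The chord tones are Db, F, Ab, C, giving Db major seventh.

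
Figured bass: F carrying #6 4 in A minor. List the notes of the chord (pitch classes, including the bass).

F, B, D#

A fourth above F in this key is B.
A sixth above F in this key is D, raised to D# by the sharp.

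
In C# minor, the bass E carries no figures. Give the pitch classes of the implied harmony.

E, G#, B

An unfigured bass implies 5/3.
A third above E in this key is G#.
A fifth above E in this key is B.
Together with the bass E, this spells E major in root position.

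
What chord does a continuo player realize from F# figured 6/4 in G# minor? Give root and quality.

The figures 6/4 indicate a triad in second inversion.
In second inversion the root lies a fourth above the bass: a fourth above F# in G# minor is B.
The chord tones are F#, B, D#, giving B major.

B major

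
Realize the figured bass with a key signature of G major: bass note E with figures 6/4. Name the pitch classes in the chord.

E, A, C

A fourth above E in this key is A.
A sixth above E in this key is C.
Together with the bass E, this spells A minor in second inversion.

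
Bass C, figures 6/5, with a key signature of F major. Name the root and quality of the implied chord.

The figures 6/5 indicate a seventh chord in first inversion.
In first inversion the root lies a sixth above the bass: a sixth above C in F major is A.
The chord tones are C, E, G, A, giving A minor seventh.

A minor seventh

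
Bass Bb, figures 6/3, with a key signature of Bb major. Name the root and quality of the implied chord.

G minor

The figures 6/3 indicate a triad in first inversion.
In first inversion the root lies a sixth above the bass: a sixth above Bb in Bb major is G.
The chord tones are Bb, D, G, giving G minor.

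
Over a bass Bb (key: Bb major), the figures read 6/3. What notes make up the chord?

Bb, D, G

A third above Bb in this key is D.
A sixth above Bb in this key is G.
Together with the bass Bb, this spells G minor in first inversion.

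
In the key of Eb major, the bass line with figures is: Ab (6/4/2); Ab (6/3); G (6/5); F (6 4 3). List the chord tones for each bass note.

Ab, Bb, D, F | Ab, C, F | G, Bb, D, Eb | F, Ab, Bb, D

Ab (6/4/2): Ab, Bb, D, F.
Ab (6/3): Ab, C, F.
G (6/5/3): G, Bb, D, Eb.
F (6/4/3): F, Ab, Bb, D.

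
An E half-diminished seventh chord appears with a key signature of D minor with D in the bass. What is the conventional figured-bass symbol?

D is the seventh of E half-diminished seventh, so the chord is in third inversion.
A seventh chord in third inversion is figured 6/4/2, conventionally abbreviated 4/2.

4/2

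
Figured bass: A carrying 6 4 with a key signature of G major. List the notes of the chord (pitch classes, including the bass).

A, D, F#

A fourth above A in this key is D.
A sixth above A in this key is F#.
Together with the bass A, this spells D major in second inversion.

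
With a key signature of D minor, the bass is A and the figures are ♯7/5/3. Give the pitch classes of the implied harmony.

A, C, E, G#

A third above A in this key is C.
A fifth above A in this key is E.
A seventh above A in this key is G, raised to G# by the sharp.
Together with the bass A, this spells A minor-major seventh in root position.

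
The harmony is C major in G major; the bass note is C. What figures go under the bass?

no figures

C is the root of C major, so the chord is in root position.
A triad in root position is figured 5/3, conventionally abbreviated (no figures — root-position triad).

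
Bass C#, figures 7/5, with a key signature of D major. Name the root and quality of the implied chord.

C# half-diminished seventh

The figures 7/5 indicate a seventh chord in root position.
In root position the bass is the root, so the root is C#.
The chord tones are C#, E, G, B, giving C# half-diminished seventh.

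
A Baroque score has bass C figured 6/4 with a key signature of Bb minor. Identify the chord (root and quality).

The figures 6/4 indicate a triad in second inversion.
In second inversion the root lies a fourth above the bass: a fourth above C in Bb minor is F.
The chord tones are C, F, Ab, giving F minor.

F minor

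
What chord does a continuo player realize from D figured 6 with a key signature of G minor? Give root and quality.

The figures 6 indicate a triad in first inversion.
In first inversion the root lies a sixth above the bass: a sixth above D in G minor is Bb.
The chord tones are D, F, Bb, giving Bb major.

Bb major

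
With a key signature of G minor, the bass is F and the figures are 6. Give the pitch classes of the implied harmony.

F, A, D

The written figures 6 are shorthand for 6/3: the 3 is implied.
A third above F in this key is A.
A sixth above F in this key is D.
Together with the bass F, this spells D minor in first inversion.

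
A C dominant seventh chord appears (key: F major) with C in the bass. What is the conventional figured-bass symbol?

7

C is the root of C dominant seventh, so the chord is in root position.
A seventh chord in root position is figured 7/5/3, conventionally abbreviated 7.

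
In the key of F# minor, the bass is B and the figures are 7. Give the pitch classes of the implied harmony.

The written figures 7 are shorthand for 7/5/3: the 5/3 are implied.
A third above B in this key is D.
A fifth above B in this key is F#.
A seventh above B in this key is A.
Together with the bass B, this spells B minor seventh in root position.

B, D, F#, A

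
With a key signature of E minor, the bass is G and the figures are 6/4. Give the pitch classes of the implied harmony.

A fourth above G in this key is C.
A sixth above G in this key is E.
Together with the bass G, this spells C major in second inversion.

G, C, E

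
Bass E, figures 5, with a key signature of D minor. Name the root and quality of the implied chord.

The figures 5 indicate a triad in root position.
In root position the bass is the root, so the root is E.
The chord tones are E, G, Bb, giving E diminished.

E diminished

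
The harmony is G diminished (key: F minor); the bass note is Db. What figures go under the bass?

Db is the fifth of G diminished, so the chord is in second inversion.
A triad in second inversion is figured 6/4, conventionally abbreviated 6/4.

6/4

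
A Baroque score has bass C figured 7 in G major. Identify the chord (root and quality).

C major seventh

The figures 7 indicate a seventh chord in root position.
In root position the bass is the root, so the root is C.
The chord tones are C, E, G, B, giving C major seventh.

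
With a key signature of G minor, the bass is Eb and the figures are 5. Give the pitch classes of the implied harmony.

The written figures 5 are shorthand for 5/3: the 3 is implied.
A third above Eb in this key is G.
A fifth above Eb in this key is Bb.
Together with the bass Eb, this spells Eb major in root position.

Eb, G, Bb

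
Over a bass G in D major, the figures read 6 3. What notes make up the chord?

A third above G in this key is B.
A sixth above G in this key is E.
Together with the bass G, this spells E minor in first inversion.

G, B, E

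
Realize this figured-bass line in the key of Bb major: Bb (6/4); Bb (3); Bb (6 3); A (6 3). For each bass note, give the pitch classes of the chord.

Bb, Eb, G | Bb, D, F | Bb, D, G | A, C, F

Bb (6/4): Bb, Eb, G.
Bb (5/3): Bb, D, F.
Bb (6/3): Bb, D, G.
A (6/3): A, C, F.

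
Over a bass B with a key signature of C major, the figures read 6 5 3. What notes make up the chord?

B, D, F, G

A third above B in this key is D.
A fifth above B in this key is F.
A sixth above B in this key is G.
Together with the bass B, this spells G dominant seventh in first inversion.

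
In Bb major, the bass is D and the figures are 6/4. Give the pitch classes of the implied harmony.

D, G, Bb

A fourth above D in this key is G.
A sixth above D in this key is Bb.
Together with the bass D, this spells G minor in second inversion.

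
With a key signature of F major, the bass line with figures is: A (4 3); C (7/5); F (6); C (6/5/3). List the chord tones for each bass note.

A (6/4/3): A, C, D, F.
C (7/5/3): C, E, G, Bb.
F (6/3): F, A, D.
C (6/5/3): C, E, G, A.

A, C, D, F | C, E, G, Bb | F, A, D | C, E, G, A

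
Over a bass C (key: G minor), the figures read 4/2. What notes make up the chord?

C, D, F, A

The written figures 4/2 are shorthand for 6/4/2: the 6 is implied.
A second above C in this key is D.
A fourth above C in this key is F.
A sixth above C in this key is A.
Together with the bass C, this spells D minor seventh in third inversion.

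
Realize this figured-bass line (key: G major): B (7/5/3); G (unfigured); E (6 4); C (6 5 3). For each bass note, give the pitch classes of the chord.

B (7/5/3): B, D, F#, A.
G (5/3): G, B, D.
E (6/4): E, A, C.
C (6/5/3): C, E, G, A.

B, D, F#, A | G, B, D | E, A, C | C, E, G, A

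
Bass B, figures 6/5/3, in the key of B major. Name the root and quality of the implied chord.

G# minor seventh

The figures 6/5/3 indicate a seventh chord in first inversion.
In first inversion the root lies a sixth above the bass: a sixth above B in B major is G#.
The chord tones are B, D#, F#, G#, giving G# minor seventh.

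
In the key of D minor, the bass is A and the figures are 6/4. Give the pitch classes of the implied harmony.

A fourth above A in this key is D.
A sixth above A in this key is F.
Together with the bass A, this spells D minor in second inversion.

A, D, F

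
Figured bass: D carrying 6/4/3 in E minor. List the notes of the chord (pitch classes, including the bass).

D, F#, G, B

A third above D in this key is F#.
A fourth above D in this key is G.
A sixth above D in this key is B.
Together with the bass D, this spells G major seventh in second inversion.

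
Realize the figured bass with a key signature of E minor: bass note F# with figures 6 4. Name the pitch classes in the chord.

A fourth above F# in this key is B.
A sixth above F# in this key is D.
Together with the bass F#, this spells B minor in second inversion.

F#, B, D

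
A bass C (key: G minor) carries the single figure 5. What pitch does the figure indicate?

G

Counting 4 letter steps above C lands on G; in G minor, that letter is G.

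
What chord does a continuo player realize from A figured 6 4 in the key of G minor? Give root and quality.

D minor

The figures 6 4 indicate a triad in second inversion.
In second inversion the root lies a fourth above the bass: a fourth above A in G minor is D.
The chord tones are A, D, F, giving D minor.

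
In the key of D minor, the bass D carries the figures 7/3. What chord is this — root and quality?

The figures 7/3 indicate a seventh chord in root position.
In root position the bass is the root, so the root is D.
The chord tones are D, F, A, C, giving D minor seventh.

D minor seventh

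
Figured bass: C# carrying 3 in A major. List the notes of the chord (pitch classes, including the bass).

The written figures 3 are shorthand for 5/3: the 5 is implied.
A third above C# in this key is E.
A fifth above C# in this key is G#.
Together with the bass C#, this spells C# minor in root position.

C#, E, G#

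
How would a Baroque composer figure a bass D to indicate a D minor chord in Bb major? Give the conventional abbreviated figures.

D is the root of D minor, so the chord is in root position.
A triad in root position is figured 5/3, conventionally abbreviated (no figures — root-position triad).

no figures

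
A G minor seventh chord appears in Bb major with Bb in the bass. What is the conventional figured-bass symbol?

6/5

Bb is the third of G minor seventh, so the chord is in first inversion.
A seventh chord in first inversion is figured 6/5/3, conventionally abbreviated 6/5.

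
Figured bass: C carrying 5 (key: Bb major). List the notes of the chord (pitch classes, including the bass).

C, Eb, G

The written figures 5 are shorthand for 5/3: the 3 is implied.
A third above C in this key is Eb.
A fifth above C in this key is G.
Together with the bass C, this spells C minor in root position.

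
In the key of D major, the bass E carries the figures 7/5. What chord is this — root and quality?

The figures 7/5 indicate a seventh chord in root position.
In root position the bass is the root, so the root is E.
The chord tones are E, G, B, D, giving E minor seventh.

E minor seventh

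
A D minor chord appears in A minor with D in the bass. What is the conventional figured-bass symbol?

D is the root of D minor, so the chord is in root position.
A triad in root position is figured 5/3, conventionally abbreviated (no figures — root-position triad).

no figures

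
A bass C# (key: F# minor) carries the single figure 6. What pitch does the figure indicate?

Counting 5 letter steps above C# lands on A; in F# minor, that letter is A.

A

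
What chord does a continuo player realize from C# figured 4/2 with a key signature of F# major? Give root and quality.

D# minor seventh

The figures 4/2 indicate a seventh chord in third inversion.
In third inversion the root lies a second above the bass: a second above C# in F# major is D#.
The chord tones are C#, D#, F#, A#, giving D# minor seventh.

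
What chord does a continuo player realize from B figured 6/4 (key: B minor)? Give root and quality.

The figures 6/4 indicate a triad in second inversion.
In second inversion the root lies a fourth above the bass: a fourth above B in B minor is E.
The chord tones are B, E, G, giving E minor.

E minor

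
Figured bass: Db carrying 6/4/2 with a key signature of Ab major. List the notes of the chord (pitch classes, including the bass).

A second above Db in this key is Eb.
A fourth above Db in this key is G.
A sixth above Db in this key is Bb.
Together with the bass Db, this spells Eb dominant seventh in third inversion.

Db, Eb, G, Bb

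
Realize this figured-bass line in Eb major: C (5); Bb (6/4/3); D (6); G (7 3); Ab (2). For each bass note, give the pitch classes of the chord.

C, Eb, G | Bb, D, Eb, G | D, F, Bb | G, Bb, D, F | Ab, Bb, D, F

C (5/3): C, Eb, G.
Bb (6/4/3): Bb, D, Eb, G.
D (6/3): D, F, Bb.
G (7/5/3): G, Bb, D, F.
Ab (6/4/2): Ab, Bb, D, F.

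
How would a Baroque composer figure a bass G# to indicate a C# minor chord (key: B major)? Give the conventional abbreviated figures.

G# is the fifth of C# minor, so the chord is in second inversion.
A triad in second inversion is figured 6/4, conventionally abbreviated 6/4.

6/4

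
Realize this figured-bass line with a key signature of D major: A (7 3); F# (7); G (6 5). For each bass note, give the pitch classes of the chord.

A, C#, E, G | F#, A, C#, E | G, B, D, E

A (7/5/3): A, C#, E, G.
F# (7/5/3): F#, A, C#, E.
G (6/5/3): G, B, D, E.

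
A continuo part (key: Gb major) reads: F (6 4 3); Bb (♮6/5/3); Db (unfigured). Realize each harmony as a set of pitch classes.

F (6/4/3): F, Ab, Bb, Db.
Bb (♮6/5/3): Bb, Db, F, G.
Db (5/3): Db, F, Ab.

F, Ab, Bb, Db | Bb, Db, F, G | Db, F, Ab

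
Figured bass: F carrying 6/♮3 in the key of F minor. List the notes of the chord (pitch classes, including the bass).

A third above F in this key is Ab, made natural (A) by the ♮ figure.
A sixth above F in this key is Db.
Together with the bass F, this spells Db augmented in first inversion.

F, A, Db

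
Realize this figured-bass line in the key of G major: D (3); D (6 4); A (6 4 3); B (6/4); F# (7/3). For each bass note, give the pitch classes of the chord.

D (5/3): D, F#, A.
D (6/4): D, G, B.
A (6/4/3): A, C, D, F#.
B (6/4): B, E, G.
F# (7/5/3): F#, A, C, E.

D, F#, A | D, G, B | A, C, D, F# | B, E, G | F#, A, C, E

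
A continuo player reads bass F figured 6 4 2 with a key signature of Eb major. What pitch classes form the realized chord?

F, G, Bb, D

A second above F in this key is G.
A fourth above F in this key is Bb.
A sixth above F in this key is D.
Together with the bass F, this spells G minor seventh in third inversion.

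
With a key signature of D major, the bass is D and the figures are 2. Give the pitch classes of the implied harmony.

D, E, G, B

The written figures 2 are shorthand for 6/4/2: the 6/4 are implied.
A second above D in this key is E.
A fourth above D in this key is G.
A sixth above D in this key is B.
Together with the bass D, this spells E minor seventh in third inversion.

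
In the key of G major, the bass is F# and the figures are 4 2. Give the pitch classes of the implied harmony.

The written figures 4 2 are shorthand for 6/4/2: the 6 is implied.
A second above F# in this key is G.
A fourth above F# in this key is B.
A sixth above F# in this key is D.
Together with the bass F#, this spells G major seventh in third inversion.

F#, G, B, D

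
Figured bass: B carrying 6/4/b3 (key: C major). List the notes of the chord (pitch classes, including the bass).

A third above B in this key is D, lowered to Db by the flat.
A fourth above B in this key is E.
A sixth above B in this key is G.

B, Db, E, G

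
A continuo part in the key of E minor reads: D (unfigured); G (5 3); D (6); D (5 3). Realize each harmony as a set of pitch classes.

D, F#, A | G, B, D | D, F#, B | D, F#, A

D (5/3): D, F#, A.
G (5/3): G, B, D.
D (6/3): D, F#, B.
D (5/3): D, F#, A.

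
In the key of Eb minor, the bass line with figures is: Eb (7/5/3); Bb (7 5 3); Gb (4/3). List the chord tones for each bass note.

Eb, Gb, Bb, Db | Bb, Db, F, Ab | Gb, Bb, Cb, Eb

Eb (7/5/3): Eb, Gb, Bb, Db.
Bb (7/5/3): Bb, Db, F, Ab.
Gb (6/4/3): Gb, Bb, Cb, Eb.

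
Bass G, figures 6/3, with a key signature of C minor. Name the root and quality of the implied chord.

Eb major

The figures 6/3 indicate a triad in first inversion.
In first inversion the root lies a sixth above the bass: a sixth above G in C minor is Eb.
The chord tones are G, Bb, Eb, giving Eb major.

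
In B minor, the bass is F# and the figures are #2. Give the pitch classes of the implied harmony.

The written figures #2 are shorthand for 6/4/2: the 6/4 are implied.
A second above F# in this key is G, raised to G# by the sharp.
A fourth above F# in this key is B.
A sixth above F# in this key is D.
Together with the bass F#, this spells G# half-diminished seventh in third inversion.

F#, G#, B, D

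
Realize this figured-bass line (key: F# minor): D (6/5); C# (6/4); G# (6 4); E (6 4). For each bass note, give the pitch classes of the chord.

D (6/5/3): D, F#, A, B.
C# (6/4): C#, F#, A.
G# (6/4): G#, C#, E.
E (6/4): E, A, C#.

D, F#, A, B | C#, F#, A | G#, C#, E | E, A, C#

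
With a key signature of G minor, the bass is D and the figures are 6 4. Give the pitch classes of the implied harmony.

A fourth above D in this key is G.
A sixth above D in this key is Bb.
Together with the bass D, this spells G minor in second inversion.

D, G, Bb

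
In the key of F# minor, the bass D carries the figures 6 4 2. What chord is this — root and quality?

E dominant seventh

The figures 6 4 2 indicate a seventh chord in third inversion.
In third inversion the root lies a second above the bass: a second above D in F# minor is E.
The chord tones are D, E, G#, B, giving E dominant seventh.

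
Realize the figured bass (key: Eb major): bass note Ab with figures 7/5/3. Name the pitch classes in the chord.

A third above Ab in this key is C.
A fifth above Ab in this key is Eb.
A seventh above Ab in this key is G.
Together with the bass Ab, this spells Ab major seventh in root position.

Ab, C, Eb, G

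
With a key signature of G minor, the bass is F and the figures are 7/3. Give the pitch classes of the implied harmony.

F, A, C, Eb

The written figures 7/3 are shorthand for 7/5/3: the 5 is implied.
A third above F in this key is A.
A fifth above F in this key is C.
A seventh above F in this key is Eb.
Together with the bass F, this spells F dominant seventh in root position.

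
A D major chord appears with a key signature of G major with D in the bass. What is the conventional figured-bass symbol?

D is the root of D major, so the chord is in root position.
A triad in root position is figured 5/3, conventionally abbreviated (no figures — root-position triad).

no figures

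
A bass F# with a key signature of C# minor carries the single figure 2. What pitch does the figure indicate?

Counting 1 letter step above F# lands on G; in C# minor, that letter is G#.

G#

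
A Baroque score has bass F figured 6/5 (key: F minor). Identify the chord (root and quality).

Db major seventh

The figures 6/5 indicate a seventh chord in first inversion.
In first inversion the root lies a sixth above the bass: a sixth above F in F minor is Db.
The chord tones are F, Ab, C, Db, giving Db major seventh.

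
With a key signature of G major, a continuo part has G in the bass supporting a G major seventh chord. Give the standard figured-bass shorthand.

G is the root of G major seventh, so the chord is in root position.
A seventh chord in root position is figured 7/5/3, conventionally abbreviated 7.

7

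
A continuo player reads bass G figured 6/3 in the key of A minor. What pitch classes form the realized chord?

G, B, E

A third above G in this key is B.
A sixth above G in this key is E.
Together with the bass G, this spells E minor in first inversion.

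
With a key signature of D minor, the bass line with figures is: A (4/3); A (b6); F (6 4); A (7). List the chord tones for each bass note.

A, C, D, F | A, C, Fb | F, Bb, D | A, C, E, G

A (6/4/3): A, C, D, F.
A (b6/3): A, C, Fb.
F (6/4): F, Bb, D.
A (7/5/3): A, C, E, G.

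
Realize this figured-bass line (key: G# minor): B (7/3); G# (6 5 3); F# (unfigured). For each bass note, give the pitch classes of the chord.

B (7/5/3): B, D#, F#, A#.
G# (6/5/3): G#, B, D#, E.
F# (5/3): F#, A#, C#.

B, D#, F#, A# | G#, B, D#, E | F#, A#, C#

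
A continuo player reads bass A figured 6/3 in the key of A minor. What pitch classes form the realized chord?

A third above A in this key is C.
A sixth above A in this key is F.
Together with the bass A, this spells F major in first inversion.

A, C, F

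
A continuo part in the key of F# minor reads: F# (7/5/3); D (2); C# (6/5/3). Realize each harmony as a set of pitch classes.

F# (7/5/3): F#, A, C#, E.
D (6/4/2): D, E, G#, B.
C# (6/5/3): C#, E, G#, A.

F#, A, C#, E | D, E, G#, B | C#, E, G#, A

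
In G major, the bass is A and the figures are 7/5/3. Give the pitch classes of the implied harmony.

A, C, E, G

A third above A in this key is C.
A fifth above A in this key is E.
A seventh above A in this key is G.
Together with the bass A, this spells A minor seventh in root position.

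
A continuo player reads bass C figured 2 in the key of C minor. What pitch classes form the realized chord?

The written figures 2 are shorthand for 6/4/2: the 6/4 are implied.
A second above C in this key is D.
A fourth above C in this key is F.
A sixth above C in this key is Ab.
Together with the bass C, this spells D half-diminished seventh in third inversion.

C, D, F, Ab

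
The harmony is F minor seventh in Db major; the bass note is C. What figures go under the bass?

4/3

C is the fifth of F minor seventh, so the chord is in second inversion.
A seventh chord in second inversion is figured 6/4/3, conventionally abbreviated 4/3.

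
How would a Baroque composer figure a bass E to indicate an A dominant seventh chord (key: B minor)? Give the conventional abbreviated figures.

4/3

E is the fifth of A dominant seventh, so the chord is in second inversion.
A seventh chord in second inversion is figured 6/4/3, conventionally abbreviated 4/3.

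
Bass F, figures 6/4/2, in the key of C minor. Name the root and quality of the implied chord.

G minor seventh

The figures 6/4/2 indicate a seventh chord in third inversion.
In third inversion the root lies a second above the bass: a second above F in C minor is G.
The chord tones are F, G, Bb, D, giving G minor seventh.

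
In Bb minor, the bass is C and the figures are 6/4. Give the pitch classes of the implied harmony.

C, F, Ab

A fourth above C in this key is F.
A sixth above C in this key is Ab.
Together with the bass C, this spells F minor in second inversion.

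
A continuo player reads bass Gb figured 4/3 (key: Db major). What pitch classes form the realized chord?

Gb, Bb, C, Eb

The written figures 4/3 are shorthand for 6/4/3: the 6 is implied.
A third above Gb in this key is Bb.
A fourth above Gb in this key is C.
A sixth above Gb in this key is Eb.
Together with the bass Gb, this spells C half-diminished seventh in second inversion.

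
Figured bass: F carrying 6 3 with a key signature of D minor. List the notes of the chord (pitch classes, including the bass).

F, A, D

A third above F in this key is A.
A sixth above F in this key is D.
Together with the bass F, this spells D minor in first inversion.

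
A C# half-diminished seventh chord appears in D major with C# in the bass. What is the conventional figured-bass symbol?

C# is the root of C# half-diminished seventh, so the chord is in root position.
A seventh chord in root position is figured 7/5/3, conventionally abbreviated 7.

7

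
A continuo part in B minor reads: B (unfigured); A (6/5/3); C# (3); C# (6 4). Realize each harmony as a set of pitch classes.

B, D, F# | A, C#, E, F# | C#, E, G | C#, F#, A

B (5/3): B, D, F#.
A (6/5/3): A, C#, E, F#.
C# (5/3): C#, E, G.
C# (6/4): C#, F#, A.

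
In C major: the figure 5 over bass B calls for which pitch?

F

Counting 4 letter steps above B lands on F; in C major, that letter is F.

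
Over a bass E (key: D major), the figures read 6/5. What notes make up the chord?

The written figures 6/5 are shorthand for 6/5/3: the 3 is implied.
A third above E in this key is G.
A fifth above E in this key is B.
A sixth above E in this key is C#.
Together with the bass E, this spells C# half-diminished seventh in first inversion.

E, G, B, C#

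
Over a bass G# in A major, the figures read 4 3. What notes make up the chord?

The written figures 4 3 are shorthand for 6/4/3: the 6 is implied.
A third above G# in this key is B.
A fourth above G# in this key is C#.
A sixth above G# in this key is E.
Together with the bass G#, this spells C# minor seventh in second inversion.

G#, B, C#, E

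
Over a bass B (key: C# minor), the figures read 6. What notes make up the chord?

The written figures 6 are shorthand for 6/3: the 3 is implied.
A third above B in this key is D#.
A sixth above B in this key is G#.
Together with the bass B, this spells G# minor in first inversion.

B, D#, G#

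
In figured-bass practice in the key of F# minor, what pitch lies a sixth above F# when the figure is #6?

Counting 5 letter steps above F# lands on D; in F# minor, that letter is D.
The #6 figure raises it a semitone, giving D#.

D#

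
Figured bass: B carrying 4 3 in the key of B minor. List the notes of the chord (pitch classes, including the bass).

The written figures 4 3 are shorthand for 6/4/3: the 6 is implied.
A third above B in this key is D.
A fourth above B in this key is E.
A sixth above B in this key is G.
Together with the bass B, this spells E minor seventh in second inversion.

B, D, E, G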